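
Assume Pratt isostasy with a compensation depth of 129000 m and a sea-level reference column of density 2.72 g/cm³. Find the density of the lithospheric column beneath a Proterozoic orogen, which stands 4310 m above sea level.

Pratt balance: ρ_ref D = ρ (D + h).
ρ = ρ_ref D/(D + h) = 2.72 × 129000 m/(129000 m + 4310 m) = 2.63 g/cm³.

2.63 g/cm³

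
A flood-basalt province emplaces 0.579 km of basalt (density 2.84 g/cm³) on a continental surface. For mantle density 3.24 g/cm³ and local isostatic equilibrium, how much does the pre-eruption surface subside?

Subaerial loading: s = t ρ_load / ρ_m.
s = 0.579 km × 2.84/3.24 = 0.508 km.

0.508 km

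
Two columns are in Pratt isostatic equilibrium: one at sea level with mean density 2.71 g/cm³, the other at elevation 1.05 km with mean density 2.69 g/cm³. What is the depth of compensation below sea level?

141 km

ρ_ref D = ρ (D + h) → D (ρ_ref − ρ) = ρ h.
D = ρ h/(ρ_ref − ρ) = 2.69 × 1.05 km/(2.71 − 2.69) = 141 km.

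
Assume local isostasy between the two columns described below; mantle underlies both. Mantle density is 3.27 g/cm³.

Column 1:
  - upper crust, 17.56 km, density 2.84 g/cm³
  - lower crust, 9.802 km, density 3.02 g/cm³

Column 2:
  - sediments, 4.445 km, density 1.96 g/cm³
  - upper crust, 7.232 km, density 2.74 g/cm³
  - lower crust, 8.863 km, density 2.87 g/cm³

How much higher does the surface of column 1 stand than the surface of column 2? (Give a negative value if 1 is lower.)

−0.979 km

For any compensation level in the mantle, the mantle terms cancel and isostasy reduces to e = (Σt_1 − Σt_2) − (Σ(ρt)_1 − Σ(ρt)_2) / ρ_m.
Σt_1 = 27.362 km; Σt_2 = 20.54 km; Σ(ρt)_1 = 79.47244; Σ(ρt)_2 = 53.96469 (in km·g/cm³).
e = (27.362 − 20.54) − (79.47244 − 53.96469) / 3.27 = −0.979 km.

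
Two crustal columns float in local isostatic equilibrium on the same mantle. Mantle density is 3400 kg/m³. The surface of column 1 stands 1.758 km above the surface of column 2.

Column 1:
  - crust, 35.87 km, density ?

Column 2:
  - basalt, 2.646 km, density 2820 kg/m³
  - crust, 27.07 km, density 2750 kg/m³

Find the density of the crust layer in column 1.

2700 kg/m³

Take the compensation level at the base of the deeper column (depth z_c below the surface of column 1) and equate Σ ρ_i t_i down to z_c; mantle fills any gap and the z_c terms cancel.
Column 1: 35.87×ρ + (z_c − 35.87)×3400
Column 2: 1.758×0 + 2.646×2820 + 27.07×2750 + (z_c − 1.758 − 29.716)×3400
The z_c×3400 term appears on both sides and cancels. Collect the known terms of each column as K = Σ(ρt)_known − 3400 × (depth of known layers): K_1 = 0 − 3400×35.87 = −121958; K_2 = 81904.22 − 3400×(1.758 + 29.716) = −25107.38.
Balance: K_1 + 35.87×ρ = K_2, so ρ = (K_2 − K_1)/35.87 = 96850.6/35.87 = 2700 kg/m³.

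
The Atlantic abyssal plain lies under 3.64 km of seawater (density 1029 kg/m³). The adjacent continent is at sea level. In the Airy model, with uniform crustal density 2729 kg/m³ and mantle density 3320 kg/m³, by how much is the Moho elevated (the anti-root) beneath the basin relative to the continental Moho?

Isostatic balance requires: replacing crust with seawater at the top is compensated by replacing crust with mantle at the base: d (ρ_c − ρ_w) = a (ρ_m − ρ_c).
a = d (ρ_c − ρ_w)/(ρ_m − ρ_c) = 3.64 km × 1700/591 = 10.5 km.

10.5 km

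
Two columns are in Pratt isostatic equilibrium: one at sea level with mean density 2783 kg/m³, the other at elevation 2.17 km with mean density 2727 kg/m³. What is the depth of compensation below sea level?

106 km

ρ_ref D = ρ (D + h) → D (ρ_ref − ρ) = ρ h.
D = ρ h/(ρ_ref − ρ) = 2727 × 2.17 km/(2783 − 2727) = 106 km.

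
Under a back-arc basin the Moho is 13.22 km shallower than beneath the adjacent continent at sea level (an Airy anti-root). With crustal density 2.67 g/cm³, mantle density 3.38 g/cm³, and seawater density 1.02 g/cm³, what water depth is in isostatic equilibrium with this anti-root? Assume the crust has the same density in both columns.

Replacing a thickness d of crust by seawater at the top must be balanced by replacing crust with mantle at the base: d (ρ_c − ρ_w) = a (ρ_m − ρ_c).
d = a (ρ_m − ρ_c)/(ρ_c − ρ_w) = 13.22 km × 0.71/1.65 = 5.69 km.

5.69 km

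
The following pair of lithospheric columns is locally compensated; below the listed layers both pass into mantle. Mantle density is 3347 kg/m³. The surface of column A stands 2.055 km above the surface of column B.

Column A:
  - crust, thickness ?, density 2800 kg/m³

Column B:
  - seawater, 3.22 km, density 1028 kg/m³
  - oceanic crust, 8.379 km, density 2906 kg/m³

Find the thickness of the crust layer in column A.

Take the compensation level at the base of the deeper column (depth z_c below the surface of column A) and equate Σ ρ_i t_i down to z_c; mantle fills any gap and the z_c terms cancel.
Column A: x×2800 + (z_c − 0 − x)×3347
Column B: 2.055×0 + 3.22×1028 + 8.379×2906 + (z_c − 2.055 − 11.599)×3347
The z_c×3347 term appears on both sides and cancels. Collect the known terms of each column as K = Σ(ρt)_known − 3347 × (depth of known layers): K_A = 0 − 3347×0 = 0; K_B = 27659.534 − 3347×(2.055 + 11.599) = −18040.404.
Balance: K_A − x×(3347 − 2800) = K_B, so x = (K_A − K_B)/(3347 − 2800) = 18040.4/547 = 33 km.

33 km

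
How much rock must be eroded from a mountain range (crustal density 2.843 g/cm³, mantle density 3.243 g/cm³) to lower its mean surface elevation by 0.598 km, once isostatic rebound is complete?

4.85 km

Net drop Δ = e − u = e − e ρ_c/ρ_m = e (ρ_m − ρ_c)/ρ_m.
e = Δ ρ_m/(ρ_m − ρ_c) = 0.598 km × 3.243/0.4 = 4.85 km.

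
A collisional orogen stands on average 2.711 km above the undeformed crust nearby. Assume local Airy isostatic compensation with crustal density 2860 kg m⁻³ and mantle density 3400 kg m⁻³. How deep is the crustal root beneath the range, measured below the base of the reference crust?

Isostatic balance requires: the weight of the topography is balanced by the buoyancy of the root, ρ_c h = (ρ_m − ρ_c) r.
r = h · ρ_c / (ρ_m − ρ_c) = 2.711 km × 2860 / (3400 − 2860) = 14.4 km.

14.4 km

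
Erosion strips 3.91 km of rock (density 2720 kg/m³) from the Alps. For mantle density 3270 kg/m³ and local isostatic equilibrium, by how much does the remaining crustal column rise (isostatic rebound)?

Unloading: uplift u = e ρ_c/ρ_m = 3.91 km × 2720/3270 = 3.25 km.

3.25 km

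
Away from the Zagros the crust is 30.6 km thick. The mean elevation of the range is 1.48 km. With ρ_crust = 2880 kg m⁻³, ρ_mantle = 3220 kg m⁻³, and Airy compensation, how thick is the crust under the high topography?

Root depth r = h ρ_c / (ρ_m − ρ_c) = 1.48 km × 2880 / 340 = 12.54 km.
Total thickness = T + h + r = 30.6 km + 1.48 km + 12.54 km = 44.6 km.

44.6 km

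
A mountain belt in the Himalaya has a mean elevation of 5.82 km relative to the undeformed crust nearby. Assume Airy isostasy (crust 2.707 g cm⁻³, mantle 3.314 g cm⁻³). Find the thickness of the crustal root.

26 km

In Airy isostatic equilibrium: the weight of the topography is balanced by the buoyancy of the root, ρ_c h = (ρ_m − ρ_c) r.
r = h · ρ_c / (ρ_m − ρ_c) = 5.82 km × 2.707 / (3.314 − 2.707) = 26 km.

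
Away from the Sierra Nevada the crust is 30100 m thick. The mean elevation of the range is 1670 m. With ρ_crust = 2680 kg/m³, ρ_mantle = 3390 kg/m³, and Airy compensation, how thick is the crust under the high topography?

38100 m

Root depth r = h ρ_c / (ρ_m − ρ_c) = 1670 m × 2680 / 710 = 6304 m.
Total thickness = T + h + r = 30100 m + 1670 m + 6304 m = 38100 m.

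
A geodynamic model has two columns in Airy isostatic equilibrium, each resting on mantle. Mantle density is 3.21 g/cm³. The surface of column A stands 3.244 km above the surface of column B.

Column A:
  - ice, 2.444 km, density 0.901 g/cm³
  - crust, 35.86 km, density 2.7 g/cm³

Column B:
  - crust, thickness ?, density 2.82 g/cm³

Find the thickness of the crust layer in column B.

34.7 km

Take the compensation level at the base of the deeper column (depth z_c below the surface of column A) and equate Σ ρ_i t_i down to z_c; mantle fills any gap and the z_c terms cancel.
Column A: 2.444×0.901 + 35.86×2.7 + (z_c − 38.304)×3.21
Column B: 3.244×0 + x×2.82 + (z_c − 3.244 − 0 − x)×3.21
The z_c×3.21 term appears on both sides and cancels. Collect the known terms of each column as K = Σ(ρt)_known − 3.21 × (depth of known layers): K_A = 99.024044 − 3.21×38.304 = −23.931796; K_B = 0 − 3.21×(3.244 + 0) = −10.41324.
Balance: K_A = K_B − x×(3.21 − 2.82), so x = (K_B − K_A)/(3.21 − 2.82) = 13.5186/0.39 = 34.7 km.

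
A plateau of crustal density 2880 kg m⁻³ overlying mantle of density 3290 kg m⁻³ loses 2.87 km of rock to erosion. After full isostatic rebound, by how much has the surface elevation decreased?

Rebound u = e ρ_c/ρ_m = 2.87 km × 2880/3290 = 2.512 km.
Net surface drop = e − u = 2.87 km − 2.512 km = e (ρ_m − ρ_c)/ρ_m = 0.358 km.

0.358 km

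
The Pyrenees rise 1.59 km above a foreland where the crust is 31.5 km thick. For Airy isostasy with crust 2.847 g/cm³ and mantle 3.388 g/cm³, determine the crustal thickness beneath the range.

41.5 km

Root depth r = h ρ_c / (ρ_m − ρ_c) = 1.59 km × 2.847 / 0.541 = 8.367 km.
Total thickness = T + h + r = 31.5 km + 1.59 km + 8.367 km = 41.5 km.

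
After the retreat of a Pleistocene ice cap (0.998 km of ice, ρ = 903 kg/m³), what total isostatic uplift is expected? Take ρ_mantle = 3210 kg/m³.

0.281 km

Removing the load lets mantle flow back in; uplift u satisfies ρ_ice t = ρ_m u.
u = t ρ_ice/ρ_m = 0.998 km × 903/3210 = 0.281 km.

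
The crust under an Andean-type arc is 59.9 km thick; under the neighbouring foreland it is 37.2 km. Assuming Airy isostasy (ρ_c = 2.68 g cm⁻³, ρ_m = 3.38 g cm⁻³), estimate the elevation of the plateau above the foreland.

Excess crust Δ = 59.9 km − 37.2 km = 22.7 km, split between elevation h and root r with h + r = Δ.
Airy balance ρ_c h = (ρ_m − ρ_c) r gives r = h ρ_c/(ρ_m − ρ_c), so h (1 + ρ_c/(ρ_m − ρ_c)) = Δ, i.e. h = Δ (ρ_m − ρ_c)/ρ_m.
h = 22.7 km × 0.7/3.38 = 4.7 km.

4.7 km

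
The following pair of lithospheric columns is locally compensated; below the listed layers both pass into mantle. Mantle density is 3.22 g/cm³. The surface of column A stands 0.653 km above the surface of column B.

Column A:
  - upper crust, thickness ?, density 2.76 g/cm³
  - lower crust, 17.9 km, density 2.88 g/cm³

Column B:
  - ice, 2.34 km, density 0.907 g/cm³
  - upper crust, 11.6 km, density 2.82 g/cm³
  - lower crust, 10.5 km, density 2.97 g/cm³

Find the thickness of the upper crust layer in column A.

Take the compensation level at the base of the deeper column (depth z_c below the surface of column A) and equate Σ ρ_i t_i down to z_c; mantle fills any gap and the z_c terms cancel.
Column A: x×2.76 + 17.9×2.88 + (z_c − 17.9 − x)×3.22
Column B: 0.653×0 + 2.34×0.907 + 11.6×2.82 + 10.5×2.97 + (z_c − 0.653 − 24.44)×3.22
The z_c×3.22 term appears on both sides and cancels. Collect the known terms of each column as K = Σ(ρt)_known − 3.22 × (depth of known layers): K_A = 51.552 − 3.22×17.9 = −6.086; K_B = 66.01938 − 3.22×(0.653 + 24.44) = −14.78008.
Balance: K_A − x×(3.22 − 2.76) = K_B, so x = (K_A − K_B)/(3.22 − 2.76) = 8.69408/0.46 = 18.9 km.

18.9 km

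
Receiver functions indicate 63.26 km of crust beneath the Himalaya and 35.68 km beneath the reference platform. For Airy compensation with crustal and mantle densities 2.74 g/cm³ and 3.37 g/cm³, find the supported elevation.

Excess crust Δ = 63.26 km − 35.68 km = 27.58 km, split between elevation h and root r with h + r = Δ.
Airy balance ρ_c h = (ρ_m − ρ_c) r gives r = h ρ_c/(ρ_m − ρ_c), so h (1 + ρ_c/(ρ_m − ρ_c)) = Δ, i.e. h = Δ (ρ_m − ρ_c)/ρ_m.
h = 27.58 km × 0.63/3.37 = 5.16 km.

5.16 km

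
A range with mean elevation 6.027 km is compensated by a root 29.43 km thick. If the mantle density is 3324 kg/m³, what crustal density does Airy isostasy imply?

ρ_c h = (ρ_m − ρ_c) r → ρ_c (h + r) = ρ_m r → ρ_c = ρ_m r / (h + r).
ρ_c = 3324 × 29.43 km / (6.027 km + 29.43 km) = 2760 kg/m³.

2760 kg/m³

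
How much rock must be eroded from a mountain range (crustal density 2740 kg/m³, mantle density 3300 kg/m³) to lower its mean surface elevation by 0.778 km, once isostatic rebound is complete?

4.58 km

Net drop Δ = e − u = e − e ρ_c/ρ_m = e (ρ_m − ρ_c)/ρ_m.
e = Δ ρ_m/(ρ_m − ρ_c) = 0.778 km × 3300/560 = 4.58 km.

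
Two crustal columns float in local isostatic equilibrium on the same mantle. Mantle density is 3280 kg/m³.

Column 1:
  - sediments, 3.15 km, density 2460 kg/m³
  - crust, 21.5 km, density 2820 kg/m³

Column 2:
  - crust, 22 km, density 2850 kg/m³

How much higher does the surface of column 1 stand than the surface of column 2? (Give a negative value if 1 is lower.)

0.919 km

For any compensation level in the mantle, the mantle terms cancel and isostasy reduces to e = (Σt_1 − Σt_2) − (Σ(ρt)_1 − Σ(ρt)_2) / ρ_m.
Σt_1 = 24.65 km; Σt_2 = 22 km; Σ(ρt)_1 = 68379; Σ(ρt)_2 = 62700 (in km·kg/m³).
e = (24.65 − 22) − (68379 − 62700) / 3280 = 0.919 km.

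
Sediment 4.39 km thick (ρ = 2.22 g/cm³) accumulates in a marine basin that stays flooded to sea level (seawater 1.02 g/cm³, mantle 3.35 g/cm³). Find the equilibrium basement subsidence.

Submarine loading: the sediment displaces seawater, and the subsidence is in turn flooded, so s (ρ_m − ρ_w) = t (ρ_sed − ρ_w).
s = 4.39 km × (2.22 − 1.02) / (3.35 − 1.02) = 2.26 km.

2.26 km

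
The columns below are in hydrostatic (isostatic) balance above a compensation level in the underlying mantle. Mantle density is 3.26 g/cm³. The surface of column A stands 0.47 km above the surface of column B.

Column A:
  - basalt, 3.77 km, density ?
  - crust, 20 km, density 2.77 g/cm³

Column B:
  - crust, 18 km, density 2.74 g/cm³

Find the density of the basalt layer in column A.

2.97 g/cm³

Take the compensation level at the base of the deeper column (depth z_c below the surface of column A) and equate Σ ρ_i t_i down to z_c; mantle fills any gap and the z_c terms cancel.
Column A: 3.77×ρ + 20×2.77 + (z_c − 23.77)×3.26
Column B: 0.47×0 + 18×2.74 + (z_c − 0.47 − 18)×3.26
The z_c×3.26 term appears on both sides and cancels. Collect the known terms of each column as K = Σ(ρt)_known − 3.26 × (depth of known layers): K_A = 55.4 − 3.26×23.77 = −22.0902; K_B = 49.32 − 3.26×(0.47 + 18) = −10.8922.
Balance: K_A + 3.77×ρ = K_B, so ρ = (K_B − K_A)/3.77 = 11.198/3.77 = 2.97 g/cm³.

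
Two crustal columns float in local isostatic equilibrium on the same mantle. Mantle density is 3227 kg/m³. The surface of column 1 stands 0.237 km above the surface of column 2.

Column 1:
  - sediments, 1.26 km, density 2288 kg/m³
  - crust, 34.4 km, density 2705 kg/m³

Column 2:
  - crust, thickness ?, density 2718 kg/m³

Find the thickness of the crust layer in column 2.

36.1 km

Take the compensation level at the base of the deeper column (depth z_c below the surface of column 1) and equate Σ ρ_i t_i down to z_c; mantle fills any gap and the z_c terms cancel.
Column 1: 1.26×2288 + 34.4×2705 + (z_c − 35.66)×3227
Column 2: 0.237×0 + x×2718 + (z_c − 0.237 − 0 − x)×3227
The z_c×3227 term appears on both sides and cancels. Collect the known terms of each column as K = Σ(ρt)_known − 3227 × (depth of known layers): K_1 = 95934.88 − 3227×35.66 = −19139.94; K_2 = 0 − 3227×(0.237 + 0) = −764.799.
Balance: K_1 = K_2 − x×(3227 − 2718), so x = (K_2 − K_1)/(3227 − 2718) = 18375.1/509 = 36.1 km.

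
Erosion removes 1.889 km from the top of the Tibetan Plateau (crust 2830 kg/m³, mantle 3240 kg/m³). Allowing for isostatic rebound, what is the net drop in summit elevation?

0.239 km

Rebound u = e ρ_c/ρ_m = 1.889 km × 2830/3240 = 1.65 km.
Net surface drop = e − u = 1.889 km − 1.65 km = e (ρ_m − ρ_c)/ρ_m = 0.239 km.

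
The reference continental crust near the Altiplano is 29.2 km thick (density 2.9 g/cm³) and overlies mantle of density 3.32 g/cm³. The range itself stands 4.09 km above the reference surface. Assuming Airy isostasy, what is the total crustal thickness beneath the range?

Root depth r = h ρ_c / (ρ_m − ρ_c) = 4.09 km × 2.9 / 0.42 = 28.24 km.
Total thickness = T + h + r = 29.2 km + 4.09 km + 28.24 km = 61.5 km.

61.5 km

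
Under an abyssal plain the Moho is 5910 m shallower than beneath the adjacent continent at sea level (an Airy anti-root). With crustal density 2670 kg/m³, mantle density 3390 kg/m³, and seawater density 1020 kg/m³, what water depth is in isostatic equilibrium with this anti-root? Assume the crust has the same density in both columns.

2580 m

Replacing a thickness d of crust by seawater at the top must be balanced by replacing crust with mantle at the base: d (ρ_c − ρ_w) = a (ρ_m − ρ_c).
d = a (ρ_m − ρ_c)/(ρ_c − ρ_w) = 5910 m × 720/1650 = 2580 m.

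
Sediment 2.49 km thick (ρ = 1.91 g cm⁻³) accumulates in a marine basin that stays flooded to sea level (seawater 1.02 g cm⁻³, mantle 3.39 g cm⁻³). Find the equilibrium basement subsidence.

0.935 km

Submarine loading: the sediment displaces seawater, and the subsidence is in turn flooded, so s (ρ_m − ρ_w) = t (ρ_sed − ρ_w).
s = 2.49 km × (1.91 − 1.02) / (3.39 − 1.02) = 0.935 km.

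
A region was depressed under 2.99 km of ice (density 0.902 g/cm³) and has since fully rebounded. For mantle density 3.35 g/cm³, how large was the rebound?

Removing the load lets mantle flow back in; uplift u satisfies ρ_ice t = ρ_m u.
u = t ρ_ice/ρ_m = 2.99 km × 0.902/3.35 = 0.805 km.

0.805 km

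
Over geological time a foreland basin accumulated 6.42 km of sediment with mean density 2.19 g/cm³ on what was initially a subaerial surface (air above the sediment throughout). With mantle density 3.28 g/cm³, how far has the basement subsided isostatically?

4.29 km

Subaerial load: s = t ρ_sed / ρ_m = 6.42 km × 2.19/3.28 = 4.29 km.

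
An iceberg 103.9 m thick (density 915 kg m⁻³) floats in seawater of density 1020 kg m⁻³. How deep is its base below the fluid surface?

93.2 m

Draft d = t ρ_obj/ρ_fluid = 103.9 m × 915/1020 = 93.2 m.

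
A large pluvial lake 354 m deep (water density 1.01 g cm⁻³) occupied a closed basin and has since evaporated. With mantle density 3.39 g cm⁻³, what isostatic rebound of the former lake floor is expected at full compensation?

105 m

u = d ρ_w/ρ_m = 354 m × 1.01/3.39 = 105 m.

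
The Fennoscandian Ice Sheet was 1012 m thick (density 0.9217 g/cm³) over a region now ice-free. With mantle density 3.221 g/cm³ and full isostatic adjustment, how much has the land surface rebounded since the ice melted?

Removing the load lets mantle flow back in; uplift u satisfies ρ_ice t = ρ_m u.
u = t ρ_ice/ρ_m = 1012 m × 0.9217/3.221 = 290 m.

290 m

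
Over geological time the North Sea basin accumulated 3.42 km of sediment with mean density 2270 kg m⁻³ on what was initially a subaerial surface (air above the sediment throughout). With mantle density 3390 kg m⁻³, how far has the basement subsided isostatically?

Subaerial load: s = t ρ_sed / ρ_m = 3.42 km × 2270/3390 = 2.29 km.

2.29 km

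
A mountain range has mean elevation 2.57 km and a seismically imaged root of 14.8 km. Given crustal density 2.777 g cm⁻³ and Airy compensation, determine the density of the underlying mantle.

Airy balance: ρ_c h = (ρ_m − ρ_c) r → ρ_m = ρ_c (1 + h/r).
ρ_m = 2.777 × (1 + 2.57 km/14.8 km) = 3.26 g cm⁻³.

3.26 g cm⁻³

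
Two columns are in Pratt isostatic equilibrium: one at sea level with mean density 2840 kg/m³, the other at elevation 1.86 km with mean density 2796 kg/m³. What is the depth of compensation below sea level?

118 km

ρ_ref D = ρ (D + h) → D (ρ_ref − ρ) = ρ h.
D = ρ h/(ρ_ref − ρ) = 2796 × 1.86 km/(2840 − 2796) = 118 km.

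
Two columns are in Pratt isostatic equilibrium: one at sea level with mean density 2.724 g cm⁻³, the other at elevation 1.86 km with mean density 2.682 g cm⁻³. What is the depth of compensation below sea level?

ρ_ref D = ρ (D + h) → D (ρ_ref − ρ) = ρ h.
D = ρ h/(ρ_ref − ρ) = 2.682 × 1.86 km/(2.724 − 2.682) = 119 km.

119 km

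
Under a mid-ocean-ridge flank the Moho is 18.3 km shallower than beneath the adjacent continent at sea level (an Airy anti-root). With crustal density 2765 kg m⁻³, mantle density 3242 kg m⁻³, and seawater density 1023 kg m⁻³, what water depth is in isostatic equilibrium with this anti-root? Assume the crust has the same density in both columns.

Replacing a thickness d of crust by seawater at the top must be balanced by replacing crust with mantle at the base: d (ρ_c − ρ_w) = a (ρ_m − ρ_c).
d = a (ρ_m − ρ_c)/(ρ_c − ρ_w) = 18.3 km × 477/1742 = 5.01 km.

5.01 km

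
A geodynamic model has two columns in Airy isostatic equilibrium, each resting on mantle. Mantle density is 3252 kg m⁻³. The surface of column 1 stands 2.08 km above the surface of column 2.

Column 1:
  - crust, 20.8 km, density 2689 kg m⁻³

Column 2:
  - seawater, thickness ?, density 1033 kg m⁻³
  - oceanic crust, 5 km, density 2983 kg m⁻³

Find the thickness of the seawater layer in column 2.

Take the compensation level at the base of the deeper column (depth z_c below the surface of column 1) and equate Σ ρ_i t_i down to z_c; mantle fills any gap and the z_c terms cancel.
Column 1: 20.8×2689 + (z_c − 20.8)×3252
Column 2: 2.08×0 + x×1033 + 5×2983 + (z_c − 2.08 − 5 − x)×3252
The z_c×3252 term appears on both sides and cancels. Collect the known terms of each column as K = Σ(ρt)_known − 3252 × (depth of known layers): K_1 = 55931.2 − 3252×20.8 = −11710.4; K_2 = 14915 − 3252×(2.08 + 5) = −8109.16.
Balance: K_1 = K_2 − x×(3252 − 1033), so x = (K_2 − K_1)/(3252 − 1033) = 3601.24/2219 = 1.62 km.

1.62 km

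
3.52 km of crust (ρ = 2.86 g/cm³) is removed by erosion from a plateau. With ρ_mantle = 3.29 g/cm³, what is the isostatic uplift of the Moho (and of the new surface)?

Unloading: uplift u = e ρ_c/ρ_m = 3.52 km × 2.86/3.29 = 3.06 km.

3.06 km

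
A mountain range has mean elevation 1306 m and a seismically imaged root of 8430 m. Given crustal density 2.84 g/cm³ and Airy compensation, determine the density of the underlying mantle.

Airy balance: ρ_c h = (ρ_m − ρ_c) r → ρ_m = ρ_c (1 + h/r).
ρ_m = 2.84 × (1 + 1306 m/8430 m) = 3.28 g/cm³.

3.28 g/cm³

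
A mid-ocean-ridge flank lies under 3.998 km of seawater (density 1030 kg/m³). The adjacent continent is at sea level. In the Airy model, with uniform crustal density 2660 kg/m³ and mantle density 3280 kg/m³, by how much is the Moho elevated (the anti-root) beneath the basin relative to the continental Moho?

Balancing pressure at the compensation depth: replacing crust with seawater at the top is compensated by replacing crust with mantle at the base: d (ρ_c − ρ_w) = a (ρ_m − ρ_c).
a = d (ρ_c − ρ_w)/(ρ_m − ρ_c) = 3.998 km × 1630/620 = 10.5 km.

10.5 km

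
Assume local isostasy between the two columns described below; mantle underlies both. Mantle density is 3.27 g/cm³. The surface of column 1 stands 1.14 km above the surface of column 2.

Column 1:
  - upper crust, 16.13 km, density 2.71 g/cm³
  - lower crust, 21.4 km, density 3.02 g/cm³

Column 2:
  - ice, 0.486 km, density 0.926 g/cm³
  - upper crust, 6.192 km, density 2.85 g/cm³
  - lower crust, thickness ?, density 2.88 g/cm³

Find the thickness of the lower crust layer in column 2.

17.7 km

Take the compensation level at the base of the deeper column (depth z_c below the surface of column 1) and equate Σ ρ_i t_i down to z_c; mantle fills any gap and the z_c terms cancel.
Column 1: 16.13×2.71 + 21.4×3.02 + (z_c − 37.53)×3.27
Column 2: 1.14×0 + 0.486×0.926 + 6.192×2.85 + x×2.88 + (z_c − 1.14 − 6.678 − x)×3.27
The z_c×3.27 term appears on both sides and cancels. Collect the known terms of each column as K = Σ(ρt)_known − 3.27 × (depth of known layers): K_1 = 108.3403 − 3.27×37.53 = −14.3828; K_2 = 18.097236 − 3.27×(1.14 + 6.678) = −7.467624.
Balance: K_1 = K_2 − x×(3.27 − 2.88), so x = (K_2 − K_1)/(3.27 − 2.88) = 6.91518/0.39 = 17.7 km.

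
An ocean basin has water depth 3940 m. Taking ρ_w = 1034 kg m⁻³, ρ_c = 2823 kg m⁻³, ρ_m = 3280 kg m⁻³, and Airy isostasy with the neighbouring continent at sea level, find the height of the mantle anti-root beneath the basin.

In Airy isostatic equilibrium: replacing crust with seawater at the top is compensated by replacing crust with mantle at the base: d (ρ_c − ρ_w) = a (ρ_m − ρ_c).
a = d (ρ_c − ρ_w)/(ρ_m − ρ_c) = 3940 m × 1789/457 = 15400 m.

15400 m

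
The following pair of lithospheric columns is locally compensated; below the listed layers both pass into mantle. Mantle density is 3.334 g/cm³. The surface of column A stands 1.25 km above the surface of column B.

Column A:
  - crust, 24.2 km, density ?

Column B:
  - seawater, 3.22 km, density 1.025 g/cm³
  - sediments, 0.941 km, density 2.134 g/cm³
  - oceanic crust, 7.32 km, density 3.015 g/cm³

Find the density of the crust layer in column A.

Take the compensation level at the base of the deeper column (depth z_c below the surface of column A) and equate Σ ρ_i t_i down to z_c; mantle fills any gap and the z_c terms cancel.
Column A: 24.2×ρ + (z_c − 24.2)×3.334
Column B: 1.25×0 + 3.22×1.025 + 0.941×2.134 + 7.32×3.015 + (z_c − 1.25 − 11.481)×3.334
The z_c×3.334 term appears on both sides and cancels. Collect the known terms of each column as K = Σ(ρt)_known − 3.334 × (depth of known layers): K_A = 0 − 3.334×24.2 = −80.6828; K_B = 27.378394 − 3.334×(1.25 + 11.481) = −15.06676.
Balance: K_A + 24.2×ρ = K_B, so ρ = (K_B − K_A)/24.2 = 65.616/24.2 = 2.71 g/cm³.

2.71 g/cm³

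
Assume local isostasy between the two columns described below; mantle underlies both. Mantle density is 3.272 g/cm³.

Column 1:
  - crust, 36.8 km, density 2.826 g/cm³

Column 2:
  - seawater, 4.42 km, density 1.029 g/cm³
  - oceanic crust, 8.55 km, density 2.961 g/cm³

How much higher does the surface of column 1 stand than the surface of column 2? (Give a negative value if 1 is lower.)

1.17 km

For any compensation level in the mantle, the mantle terms cancel and isostasy reduces to e = (Σt_1 − Σt_2) − (Σ(ρt)_1 − Σ(ρt)_2) / ρ_m.
Σt_1 = 36.8 km; Σt_2 = 12.97 km; Σ(ρt)_1 = 103.9968; Σ(ρt)_2 = 29.86473 (in km·g/cm³).
e = (36.8 − 12.97) − (103.9968 − 29.86473) / 3.272 = 1.17 km.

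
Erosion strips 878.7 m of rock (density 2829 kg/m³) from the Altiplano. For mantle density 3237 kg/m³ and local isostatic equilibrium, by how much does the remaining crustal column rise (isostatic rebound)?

768 m

Unloading: uplift u = e ρ_c/ρ_m = 878.7 m × 2829/3237 = 768 m.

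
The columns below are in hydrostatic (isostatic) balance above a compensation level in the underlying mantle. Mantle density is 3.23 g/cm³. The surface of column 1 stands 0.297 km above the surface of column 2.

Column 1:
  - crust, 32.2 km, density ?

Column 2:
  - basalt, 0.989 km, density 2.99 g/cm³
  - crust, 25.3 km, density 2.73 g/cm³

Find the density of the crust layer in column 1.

Take the compensation level at the base of the deeper column (depth z_c below the surface of column 1) and equate Σ ρ_i t_i down to z_c; mantle fills any gap and the z_c terms cancel.
Column 1: 32.2×ρ + (z_c − 32.2)×3.23
Column 2: 0.297×0 + 0.989×2.99 + 25.3×2.73 + (z_c − 0.297 − 26.289)×3.23
The z_c×3.23 term appears on both sides and cancels. Collect the known terms of each column as K = Σ(ρt)_known − 3.23 × (depth of known layers): K_1 = 0 − 3.23×32.2 = −104.006; K_2 = 72.02611 − 3.23×(0.297 + 26.289) = −13.84667.
Balance: K_1 + 32.2×ρ = K_2, so ρ = (K_2 − K_1)/32.2 = 90.1593/32.2 = 2.8 g/cm³.

2.8 g/cm³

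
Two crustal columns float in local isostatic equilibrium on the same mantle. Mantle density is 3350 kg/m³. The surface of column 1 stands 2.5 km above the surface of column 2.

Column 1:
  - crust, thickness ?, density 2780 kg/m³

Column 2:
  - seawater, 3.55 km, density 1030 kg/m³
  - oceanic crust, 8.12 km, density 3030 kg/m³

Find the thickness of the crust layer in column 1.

Take the compensation level at the base of the deeper column (depth z_c below the surface of column 1) and equate Σ ρ_i t_i down to z_c; mantle fills any gap and the z_c terms cancel.
Column 1: x×2780 + (z_c − 0 − x)×3350
Column 2: 2.5×0 + 3.55×1030 + 8.12×3030 + (z_c − 2.5 − 11.67)×3350
The z_c×3350 term appears on both sides and cancels. Collect the known terms of each column as K = Σ(ρt)_known − 3350 × (depth of known layers): K_1 = 0 − 3350×0 = 0; K_2 = 28260.1 − 3350×(2.5 + 11.67) = −19209.4.
Balance: K_1 − x×(3350 − 2780) = K_2, so x = (K_1 − K_2)/(3350 − 2780) = 19209.4/570 = 33.7 km.

33.7 km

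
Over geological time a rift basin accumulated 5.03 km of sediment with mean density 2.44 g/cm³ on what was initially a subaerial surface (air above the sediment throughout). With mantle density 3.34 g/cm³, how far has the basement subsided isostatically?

3.67 km

Subaerial load: s = t ρ_sed / ρ_m = 5.03 km × 2.44/3.34 = 3.67 km.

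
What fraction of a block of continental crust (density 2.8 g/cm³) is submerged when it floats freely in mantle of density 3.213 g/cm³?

Submerged fraction = ρ_obj/ρ_fluid = 2.8/3.213 = 87.1%.

87.1%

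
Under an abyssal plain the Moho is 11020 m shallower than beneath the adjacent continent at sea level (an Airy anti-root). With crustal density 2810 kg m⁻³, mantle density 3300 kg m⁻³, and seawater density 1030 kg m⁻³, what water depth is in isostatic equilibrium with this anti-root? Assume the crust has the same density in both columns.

Replacing a thickness d of crust by seawater at the top must be balanced by replacing crust with mantle at the base: d (ρ_c − ρ_w) = a (ρ_m − ρ_c).
d = a (ρ_m − ρ_c)/(ρ_c − ρ_w) = 11020 m × 490/1780 = 3030 m.

3030 m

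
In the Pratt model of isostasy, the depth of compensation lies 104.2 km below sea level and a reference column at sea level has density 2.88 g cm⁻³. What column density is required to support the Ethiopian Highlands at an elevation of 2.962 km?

2.8 g cm⁻³

Pratt balance: ρ_ref D = ρ (D + h).
ρ = ρ_ref D/(D + h) = 2.88 × 104.2 km/(104.2 km + 2.962 km) = 2.8 g cm⁻³.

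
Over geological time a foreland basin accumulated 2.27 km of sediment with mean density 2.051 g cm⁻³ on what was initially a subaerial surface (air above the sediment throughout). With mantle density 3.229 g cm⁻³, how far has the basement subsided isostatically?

1.44 km

Subaerial load: s = t ρ_sed / ρ_m = 2.27 km × 2.051/3.229 = 1.44 km.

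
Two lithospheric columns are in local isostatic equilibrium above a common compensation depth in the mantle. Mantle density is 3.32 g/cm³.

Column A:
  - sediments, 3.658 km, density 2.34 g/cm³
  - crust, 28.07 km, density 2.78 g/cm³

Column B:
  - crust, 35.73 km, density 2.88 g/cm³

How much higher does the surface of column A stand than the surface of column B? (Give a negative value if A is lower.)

0.91 km

For any compensation level in the mantle, the mantle terms cancel and isostasy reduces to e = (Σt_A − Σt_B) − (Σ(ρt)_A − Σ(ρt)_B) / ρ_m.
Σt_A = 31.728 km; Σt_B = 35.73 km; Σ(ρt)_A = 86.59432; Σ(ρt)_B = 102.9024 (in km·g/cm³).
e = (31.728 − 35.73) − (86.59432 − 102.9024) / 3.32 = 0.91 km.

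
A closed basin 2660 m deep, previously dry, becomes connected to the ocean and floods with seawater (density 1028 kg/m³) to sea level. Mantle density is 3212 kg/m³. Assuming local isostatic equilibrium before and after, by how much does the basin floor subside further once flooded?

After flooding the water column is d + s deep. Its weight must equal the weight of mantle displaced by the extra subsidence s: (d + s) ρ_w = s ρ_m.
s = d ρ_w / (ρ_m − ρ_w) = 2660 m × 1028/(3212 − 1028) = 1250 m.

1250 m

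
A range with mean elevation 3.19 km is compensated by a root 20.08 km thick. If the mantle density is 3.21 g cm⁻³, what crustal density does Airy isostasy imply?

ρ_c h = (ρ_m − ρ_c) r → ρ_c (h + r) = ρ_m r → ρ_c = ρ_m r / (h + r).
ρ_c = 3.21 × 20.08 km / (3.19 km + 20.08 km) = 2.77 g cm⁻³.

2.77 g cm⁻³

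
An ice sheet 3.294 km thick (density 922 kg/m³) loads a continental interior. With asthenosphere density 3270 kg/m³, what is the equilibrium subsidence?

0.929 km

For local isostatic compensation: the ice load ρ_ice t is balanced by mantle displaced below, ρ_m s.
s = t ρ_ice / ρ_m = 3.294 km × 922/3270 = 0.929 km.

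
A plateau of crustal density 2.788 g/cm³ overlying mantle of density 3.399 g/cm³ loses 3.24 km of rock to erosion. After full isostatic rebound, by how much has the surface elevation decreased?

0.582 km

Rebound u = e ρ_c/ρ_m = 3.24 km × 2.788/3.399 = 2.658 km.
Net surface drop = e − u = 3.24 km − 2.658 km = e (ρ_m − ρ_c)/ρ_m = 0.582 km.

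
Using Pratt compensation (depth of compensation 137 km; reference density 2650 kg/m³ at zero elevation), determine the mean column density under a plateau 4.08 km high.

Pratt balance: ρ_ref D = ρ (D + h).
ρ = ρ_ref D/(D + h) = 2650 × 137 km/(137 km + 4.08 km) = 2570 kg/m³.

2570 kg/m³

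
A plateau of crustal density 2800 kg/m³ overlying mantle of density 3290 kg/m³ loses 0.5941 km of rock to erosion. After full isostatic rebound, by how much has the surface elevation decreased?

Rebound u = e ρ_c/ρ_m = 0.5941 km × 2800/3290 = 0.5056 km.
Net surface drop = e − u = 0.5941 km − 0.5056 km = e (ρ_m − ρ_c)/ρ_m = 0.0885 km.

0.0885 km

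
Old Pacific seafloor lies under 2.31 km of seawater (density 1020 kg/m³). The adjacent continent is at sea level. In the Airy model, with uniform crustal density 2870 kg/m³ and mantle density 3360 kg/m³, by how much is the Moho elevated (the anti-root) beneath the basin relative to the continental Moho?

Isostatic balance requires: replacing crust with seawater at the top is compensated by replacing crust with mantle at the base: d (ρ_c − ρ_w) = a (ρ_m − ρ_c).
a = d (ρ_c − ρ_w)/(ρ_m − ρ_c) = 2.31 km × 1850/490 = 8.72 km.

8.72 km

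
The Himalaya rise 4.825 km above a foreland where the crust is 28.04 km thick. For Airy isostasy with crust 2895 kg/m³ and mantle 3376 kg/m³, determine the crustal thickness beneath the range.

61.9 km

Root depth r = h ρ_c / (ρ_m − ρ_c) = 4.825 km × 2895 / 481 = 29.04 km.
Total thickness = T + h + r = 28.04 km + 4.825 km + 29.04 km = 61.9 km.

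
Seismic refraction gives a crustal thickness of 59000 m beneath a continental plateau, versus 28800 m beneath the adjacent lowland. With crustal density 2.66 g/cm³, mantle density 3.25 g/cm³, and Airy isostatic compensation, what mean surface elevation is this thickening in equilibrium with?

Excess crust Δ = 59000 m − 28800 m = 30200 m, split between elevation h and root r with h + r = Δ.
Airy balance ρ_c h = (ρ_m − ρ_c) r gives r = h ρ_c/(ρ_m − ρ_c), so h (1 + ρ_c/(ρ_m − ρ_c)) = Δ, i.e. h = Δ (ρ_m − ρ_c)/ρ_m.
h = 30200 m × 0.59/3.25 = 5480 m.

5480 m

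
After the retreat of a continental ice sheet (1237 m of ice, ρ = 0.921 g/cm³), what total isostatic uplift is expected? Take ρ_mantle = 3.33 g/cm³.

342 m

Removing the load lets mantle flow back in; uplift u satisfies ρ_ice t = ρ_m u.
u = t ρ_ice/ρ_m = 1237 m × 0.921/3.33 = 342 m.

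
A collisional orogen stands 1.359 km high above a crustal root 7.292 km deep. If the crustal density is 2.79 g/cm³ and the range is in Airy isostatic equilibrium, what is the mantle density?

Airy balance: ρ_c h = (ρ_m − ρ_c) r → ρ_m = ρ_c (1 + h/r).
ρ_m = 2.79 × (1 + 1.359 km/7.292 km) = 3.31 g/cm³.

3.31 g/cm³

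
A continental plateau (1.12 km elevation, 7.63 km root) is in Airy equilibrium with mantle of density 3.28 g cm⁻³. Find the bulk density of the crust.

ρ_c h = (ρ_m − ρ_c) r → ρ_c (h + r) = ρ_m r → ρ_c = ρ_m r / (h + r).
ρ_c = 3.28 × 7.63 km / (1.12 km + 7.63 km) = 2.86 g cm⁻³.

2.86 g cm⁻³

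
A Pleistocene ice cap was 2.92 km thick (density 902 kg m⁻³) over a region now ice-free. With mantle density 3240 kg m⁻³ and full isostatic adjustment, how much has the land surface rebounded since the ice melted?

Removing the load lets mantle flow back in; uplift u satisfies ρ_ice t = ρ_m u.
u = t ρ_ice/ρ_m = 2.92 km × 902/3240 = 0.813 km.

0.813 km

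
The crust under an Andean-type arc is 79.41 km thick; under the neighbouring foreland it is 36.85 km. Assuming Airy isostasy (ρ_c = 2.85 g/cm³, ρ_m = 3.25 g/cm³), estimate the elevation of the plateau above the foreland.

5.24 km

Excess crust Δ = 79.41 km − 36.85 km = 42.56 km, split between elevation h and root r with h + r = Δ.
Airy balance ρ_c h = (ρ_m − ρ_c) r gives r = h ρ_c/(ρ_m − ρ_c), so h (1 + ρ_c/(ρ_m − ρ_c)) = Δ, i.e. h = Δ (ρ_m − ρ_c)/ρ_m.
h = 42.56 km × 0.4/3.25 = 5.24 km.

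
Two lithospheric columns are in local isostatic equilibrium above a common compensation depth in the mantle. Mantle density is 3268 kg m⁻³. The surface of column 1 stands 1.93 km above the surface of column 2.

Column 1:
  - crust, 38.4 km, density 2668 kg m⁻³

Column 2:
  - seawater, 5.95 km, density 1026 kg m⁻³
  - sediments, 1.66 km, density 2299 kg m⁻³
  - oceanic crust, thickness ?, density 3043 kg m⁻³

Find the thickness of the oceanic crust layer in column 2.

Take the compensation level at the base of the deeper column (depth z_c below the surface of column 1) and equate Σ ρ_i t_i down to z_c; mantle fills any gap and the z_c terms cancel.
Column 1: 38.4×2668 + (z_c − 38.4)×3268
Column 2: 1.93×0 + 5.95×1026 + 1.66×2299 + x×3043 + (z_c − 1.93 − 7.61 − x)×3268
The z_c×3268 term appears on both sides and cancels. Collect the known terms of each column as K = Σ(ρt)_known − 3268 × (depth of known layers): K_1 = 102451.2 − 3268×38.4 = −23040; K_2 = 9921.04 − 3268×(1.93 + 7.61) = −21255.68.
Balance: K_1 = K_2 − x×(3268 − 3043), so x = (K_2 − K_1)/(3268 − 3043) = 1784.32/225 = 7.93 km.

7.93 km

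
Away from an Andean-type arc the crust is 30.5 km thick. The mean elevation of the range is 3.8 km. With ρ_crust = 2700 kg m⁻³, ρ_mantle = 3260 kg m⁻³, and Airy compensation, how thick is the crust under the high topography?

52.6 km

Root depth r = h ρ_c / (ρ_m − ρ_c) = 3.8 km × 2700 / 560 = 18.32 km.
Total thickness = T + h + r = 30.5 km + 3.8 km + 18.32 km = 52.6 km.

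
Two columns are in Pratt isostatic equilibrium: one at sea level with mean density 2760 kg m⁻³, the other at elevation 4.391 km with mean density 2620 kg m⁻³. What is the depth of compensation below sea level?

82.2 km

ρ_ref D = ρ (D + h) → D (ρ_ref − ρ) = ρ h.
D = ρ h/(ρ_ref − ρ) = 2620 × 4.391 km/(2760 − 2620) = 82.2 km.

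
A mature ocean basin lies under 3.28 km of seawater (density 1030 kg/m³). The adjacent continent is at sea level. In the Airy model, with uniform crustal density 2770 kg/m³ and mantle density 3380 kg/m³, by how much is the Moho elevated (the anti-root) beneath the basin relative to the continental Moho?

Balancing pressure at the compensation depth: replacing crust with seawater at the top is compensated by replacing crust with mantle at the base: d (ρ_c − ρ_w) = a (ρ_m − ρ_c).
a = d (ρ_c − ρ_w)/(ρ_m − ρ_c) = 3.28 km × 1740/610 = 9.36 km.

9.36 km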